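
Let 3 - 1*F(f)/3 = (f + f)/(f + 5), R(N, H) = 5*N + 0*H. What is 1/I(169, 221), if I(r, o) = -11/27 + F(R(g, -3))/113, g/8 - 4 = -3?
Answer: -3051/1144 ≈ -2.6670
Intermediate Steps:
g = 8 (g = 32 + 8*(-3) = 32 - 24 = 8)
R(N, H) = 5*N (R(N, H) = 5*N + 0 = 5*N)
F(f) = 9 - 6*f/(5 + f) (F(f) = 9 - 3*(f + f)/(f + 5) = 9 - 3*2*f/(5 + f) = 9 - 6*f/(5 + f))
I(r, o) = -1144/3051 (I(r, o) = -11/27 + (3*(15 + 5*8)/(5 + 5*8))/113 = -11*1/27 + (3*(15 + 40)/(5 + 40))*(1/113) = -11/27 + (3*55/45)*(1/113) = -11/27 + (3*(1/45)*55)*(1/113) = -11/27 + (11/3)*(1/113) = -11/27 + 11/339 = -1144/3051)
1/I(169, 221) = 1/(-1144/3051) = -3051/1144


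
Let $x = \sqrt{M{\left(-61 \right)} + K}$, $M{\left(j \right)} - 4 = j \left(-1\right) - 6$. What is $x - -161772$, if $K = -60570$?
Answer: $161772 + i \sqrt{60511} \approx 1.6177 \cdot 10^{5} + 245.99 i$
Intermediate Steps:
$M{\left(j \right)} = -2 - j$ ($M{\left(j \right)} = 4 + \left(j \left(-1\right) - 6\right) = 4 - \left(6 + j\right) = -2 - j$)
$x = i \sqrt{60511}$ ($x = \sqrt{\left(-2 - -61\right) - 60570} = \sqrt{\left(-2 + 61\right) - 60570} = \sqrt{59 - 60570} = \sqrt{-60511} = i \sqrt{60511} \approx 245.99 i$)
$x - -161772 = i \sqrt{60511} - -161772 = i \sqrt{60511} + 161772 = 161772 + i \sqrt{60511}$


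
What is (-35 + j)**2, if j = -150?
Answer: 34225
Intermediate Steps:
(-35 + j)**2 = (-35 - 150)**2 = (-185)**2 = 34225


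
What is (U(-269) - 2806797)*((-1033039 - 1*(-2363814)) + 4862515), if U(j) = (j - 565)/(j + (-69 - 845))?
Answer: -20564447952885930/1183 ≈ -1.7383e+13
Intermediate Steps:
U(j) = (-565 + j)/(-914 + j) (U(j) = (-565 + j)/(j - 914) = (-565 + j)/(-914 + j))
(U(-269) - 2806797)*((-1033039 - 1*(-2363814)) + 4862515) = ((-565 - 269)/(-914 - 269) - 2806797)*((-1033039 - 1*(-2363814)) + 4862515) = (-834/(-1183) - 2806797)*((-1033039 + 2363814) + 4862515) = (-1/1183*(-834) - 2806797)*(1330775 + 4862515) = (834/1183 - 2806797)*6193290 = -3320440017/1183*6193290 = -20564447952885930/1183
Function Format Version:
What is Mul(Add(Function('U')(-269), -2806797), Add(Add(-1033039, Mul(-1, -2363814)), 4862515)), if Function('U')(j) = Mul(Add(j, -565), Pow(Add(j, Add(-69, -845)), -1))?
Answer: Rational(-20564447952885930, 1183) ≈ -1.7383e+13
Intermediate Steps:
Function('U')(j) = Mul(Pow(Add(-914, j), -1), Add(-565, j)) (Function('U')(j) = Mul(Add(-565, j), Pow(Add(j, -914), -1)) = Mul(Add(-565, j), Pow(Add(-914, j), -1)) = Mul(Pow(Add(-914, j), -1), Add(-565, j)))
Mul(Add(Function('U')(-269), -2806797), Add(Add(-1033039, Mul(-1, -2363814)), 4862515)) = Mul(Add(Mul(Pow(Add(-914, -269), -1), Add(-565, -269)), -2806797), Add(Add(-1033039, Mul(-1, -2363814)), 4862515)) = Mul(Add(Mul(Pow(-1183, -1), -834), -2806797), Add(Add(-1033039, 2363814), 4862515)) = Mul(Add(Mul(Rational(-1, 1183), -834), -2806797), Add(1330775, 4862515)) = Mul(Add(Rational(834, 1183), -2806797), 6193290) = Mul(Rational(-3320440017, 1183), 6193290) = Rational(-20564447952885930, 1183)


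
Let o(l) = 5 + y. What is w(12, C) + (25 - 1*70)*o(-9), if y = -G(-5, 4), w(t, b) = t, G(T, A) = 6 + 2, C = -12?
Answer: 147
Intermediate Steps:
G(T, A) = 8
y = -8 (y = -1*8 = -8)
o(l) = -3 (o(l) = 5 - 8 = -3)
w(12, C) + (25 - 1*70)*o(-9) = 12 + (25 - 1*70)*(-3) = 12 + (25 - 70)*(-3) = 12 - 45*(-3) = 12 + 135 = 147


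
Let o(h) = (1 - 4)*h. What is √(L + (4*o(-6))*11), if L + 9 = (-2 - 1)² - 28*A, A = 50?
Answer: 4*I*√38 ≈ 24.658*I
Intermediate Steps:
o(h) = -3*h
L = -1400 (L = -9 + ((-2 - 1)² - 28*50) = -9 + ((-3)² - 1400) = -9 + (9 - 1400) = -9 - 1391 = -1400)
√(L + (4*o(-6))*11) = √(-1400 + (4*(-3*(-6)))*11) = √(-1400 + (4*18)*11) = √(-1400 + 72*11) = √(-1400 + 792) = √(-608) = 4*I*√38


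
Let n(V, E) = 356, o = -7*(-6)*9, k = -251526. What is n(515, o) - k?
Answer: 251882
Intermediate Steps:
o = 378 (o = 42*9 = 378)
n(515, o) - k = 356 - 1*(-251526) = 356 + 251526 = 251882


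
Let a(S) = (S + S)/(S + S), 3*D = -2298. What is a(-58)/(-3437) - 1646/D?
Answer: 2828268/1316371 ≈ 2.1485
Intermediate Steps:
D = -766 (D = (⅓)*(-2298) = -766)
a(S) = 1 (a(S) = (2*S)/((2*S)) = (2*S)*(1/(2*S)) = 1)
a(-58)/(-3437) - 1646/D = 1/(-3437) - 1646/(-766) = 1*(-1/3437) - 1646*(-1/766) = -1/3437 + 823/383 = 2828268/1316371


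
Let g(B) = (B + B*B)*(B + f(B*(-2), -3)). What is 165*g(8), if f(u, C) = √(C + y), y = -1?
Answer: 95040 + 23760*I ≈ 95040.0 + 23760.0*I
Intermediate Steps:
f(u, C) = √(-1 + C) (f(u, C) = √(C - 1) = √(-1 + C))
g(B) = (B + B²)*(B + 2*I) (g(B) = (B + B*B)*(B + √(-1 - 3)) = (B + B²)*(B + √(-4)) = (B + B²)*(B + 2*I))
165*g(8) = 165*(8*(8 + 8² + 2*I + 2*I*8)) = 165*(8*(8 + 64 + 2*I + 16*I)) = 165*(8*(72 + 18*I)) = 165*(576 + 144*I) = 95040 + 23760*I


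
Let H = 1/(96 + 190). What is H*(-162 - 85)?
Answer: -19/22 ≈ -0.86364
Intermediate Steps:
H = 1/286 ≈ 0.0034965
H*(-162 - 85) = (-162 - 85)/286 = (1/286)*(-247) = -19/22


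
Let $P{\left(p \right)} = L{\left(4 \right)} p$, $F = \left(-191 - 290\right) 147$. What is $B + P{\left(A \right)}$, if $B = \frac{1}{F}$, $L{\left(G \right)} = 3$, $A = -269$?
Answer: $- \frac{57060550}{70707} \approx -807.0$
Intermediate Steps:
$F = -70707$ ($F = \left(-481\right) 147 = -70707$)
$P{\left(p \right)} = 3 p$
$B = - \frac{1}{70707}$ ($B = \frac{1}{-70707} = - \frac{1}{70707} \approx -1.4143 \cdot 10^{-5}$)
$B + P{\left(A \right)} = - \frac{1}{70707} + 3 \left(-269\right) = - \frac{1}{70707} - 807 = - \frac{57060550}{70707}$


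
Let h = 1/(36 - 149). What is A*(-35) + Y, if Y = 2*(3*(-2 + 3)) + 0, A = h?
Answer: 713/113 ≈ 6.3097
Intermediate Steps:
h = -1/113 (h = 1/(-113) = -1/113 ≈ -0.0088496)
A = -1/113 ≈ -0.0088496
Y = 6 (Y = 2*(3*1) + 0 = 2*3 + 0 = 6 + 0 = 6)
A*(-35) + Y = -1/113*(-35) + 6 = 35/113 + 6 = 713/113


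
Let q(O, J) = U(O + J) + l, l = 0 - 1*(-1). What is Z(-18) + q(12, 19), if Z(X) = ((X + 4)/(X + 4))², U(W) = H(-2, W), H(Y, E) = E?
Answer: 33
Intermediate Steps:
U(W) = W
l = 1 (l = 0 + 1 = 1)
q(O, J) = 1 + J + O (q(O, J) = (O + J) + 1 = (J + O) + 1 = 1 + J + O)
Z(X) = 1 (Z(X) = ((4 + X)/(4 + X))² = 1² = 1)
Z(-18) + q(12, 19) = 1 + (1 + 19 + 12) = 1 + 32 = 33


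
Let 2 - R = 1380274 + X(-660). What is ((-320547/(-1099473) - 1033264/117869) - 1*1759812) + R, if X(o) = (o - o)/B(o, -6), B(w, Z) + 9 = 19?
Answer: -135645487625756879/43197927679 ≈ -3.1401e+6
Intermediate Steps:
B(w, Z) = 10 (B(w, Z) = -9 + 19 = 10)
X(o) = 0 (X(o) = (o - o)/10 = 0*(1/10) = 0)
R = -1380272 (R = 2 - (1380274 + 0) = 2 - 1*1380274 = 2 - 1380274 = -1380272)
((-320547/(-1099473) - 1033264/117869) - 1*1759812) + R = ((-320547/(-1099473) - 1033264/117869) - 1*1759812) - 1380272 = ((-320547*(-1/1099473) - 1033264*1/117869) - 1759812) - 1380272 = ((106849/366491 - 1033264/117869) - 1759812) - 1380272 = (-366087771843/43197927679 - 1759812) - 1380272 = -76020597592408191/43197927679 - 1380272 = -135645487625756879/43197927679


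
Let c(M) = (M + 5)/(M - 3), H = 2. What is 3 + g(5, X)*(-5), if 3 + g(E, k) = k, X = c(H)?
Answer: 53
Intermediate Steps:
c(M) = (5 + M)/(-3 + M)
X = -7 (X = (5 + 2)/(-3 + 2) = 7/(-1) = -1*7 = -7)
g(E, k) = -3 + k
3 + g(5, X)*(-5) = 3 + (-3 - 7)*(-5) = 3 - 10*(-5) = 3 + 50 = 53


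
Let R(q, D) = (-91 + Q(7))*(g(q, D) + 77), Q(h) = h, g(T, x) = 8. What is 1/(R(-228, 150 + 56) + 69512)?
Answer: 1/62372 ≈ 1.6033e-5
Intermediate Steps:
R(q, D) = -7140 (R(q, D) = (-91 + 7)*(8 + 77) = -84*85 = -7140)
1/(R(-228, 150 + 56) + 69512) = 1/(-7140 + 69512) = 1/62372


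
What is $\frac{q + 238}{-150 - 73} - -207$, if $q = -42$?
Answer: $\frac{45965}{223} \approx 206.12$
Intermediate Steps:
$\frac{q + 238}{-150 - 73} - -207 = \frac{-42 + 238}{-150 - 73} - -207 = \frac{196}{-223} + 207 = 196 \left(- \frac{1}{223}\right) + 207 = - \frac{196}{223} + 207 = \frac{45965}{223}$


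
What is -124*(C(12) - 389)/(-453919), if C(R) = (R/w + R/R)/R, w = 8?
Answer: -289261/2723514 ≈ -0.10621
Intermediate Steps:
C(R) = (1 + R/8)/R (C(R) = (R/8 + R/R)/R = (R*(1/8) + 1)/R = (R/8 + 1)/R = (1 + R/8)/R)
-124*(C(12) - 389)/(-453919) = -124*((1/8)*(8 + 12)/12 - 389)/(-453919) = -124*((1/8)*(1/12)*20 - 389)*(-1/453919) = -124*(5/24 - 389)*(-1/453919) = -124*(-9331/24)*(-1/453919) = (289261/6)*(-1/453919) = -289261/2723514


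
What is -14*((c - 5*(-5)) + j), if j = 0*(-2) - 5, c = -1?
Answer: -266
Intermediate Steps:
j = -5 (j = 0 - 5 = -5)
-14*((c - 5*(-5)) + j) = -14*((-1 - 5*(-5)) - 5) = -14*((-1 + 25) - 5) = -14*(24 - 5) = -14*19 = -266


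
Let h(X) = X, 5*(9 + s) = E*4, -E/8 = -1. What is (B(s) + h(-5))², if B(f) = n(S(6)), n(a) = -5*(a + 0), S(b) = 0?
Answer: 25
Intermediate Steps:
E = 8 (E = -8*(-1) = 8)
s = -13/5 (s = -9 + (8*4)/5 = -9 + (⅕)*32 = -9 + 32/5 = -13/5 ≈ -2.6000)
n(a) = -5*a
B(f) = 0 (B(f) = -5*0 = 0)
(B(s) + h(-5))² = (0 - 5)² = (-5)² = 25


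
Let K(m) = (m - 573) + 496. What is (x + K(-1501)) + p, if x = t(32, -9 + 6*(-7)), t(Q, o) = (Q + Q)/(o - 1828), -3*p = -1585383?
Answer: 990013093/1879 ≈ 5.2688e+5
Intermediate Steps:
p = 528461 (p = -1/3*(-1585383) = 528461)
K(m) = -77 + m (K(m) = (-573 + m) + 496 = -77 + m)
t(Q, o) = 2*Q/(-1828 + o) (t(Q, o) = (2*Q)/(-1828 + o) = 2*Q/(-1828 + o))
x = -64/1879 (x = 2*32/(-1828 + (-9 + 6*(-7))) = 2*32/(-1828 + (-9 - 42)) = 2*32/(-1828 - 51) = 2*32/(-1879) = 2*32*(-1/1879) = -64/1879 ≈ -0.034061)
(x + K(-1501)) + p = (-64/1879 + (-77 - 1501)) + 528461 = (-64/1879 - 1578) + 528461 = -2965126/1879 + 528461 = 990013093/1879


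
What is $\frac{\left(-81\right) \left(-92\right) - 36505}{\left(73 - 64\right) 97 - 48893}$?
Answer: $\frac{29053}{48020} \approx 0.60502$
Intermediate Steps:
$\frac{\left(-81\right) \left(-92\right) - 36505}{\left(73 - 64\right) 97 - 48893} = \frac{7452 - 36505}{9 \cdot 97 - 48893} = - \frac{29053}{873 - 48893} = - \frac{29053}{-48020} = \left(-29053\right) \left(- \frac{1}{48020}\right) = \frac{29053}{48020}$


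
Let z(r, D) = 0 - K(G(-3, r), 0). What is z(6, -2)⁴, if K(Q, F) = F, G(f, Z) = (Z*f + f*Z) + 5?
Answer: 0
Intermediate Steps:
G(f, Z) = 5 + 2*Z*f (G(f, Z) = (Z*f + Z*f) + 5 = 2*Z*f + 5 = 5 + 2*Z*f)
z(r, D) = 0 (z(r, D) = 0 - 1*0 = 0 + 0 = 0)
z(6, -2)⁴ = 0⁴ = 0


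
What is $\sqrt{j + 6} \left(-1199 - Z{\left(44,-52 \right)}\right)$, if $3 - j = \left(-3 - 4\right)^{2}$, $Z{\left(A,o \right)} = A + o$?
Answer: $- 2382 i \sqrt{10} \approx - 7532.5 i$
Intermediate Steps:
$j = -46$ ($j = 3 - \left(-3 - 4\right)^{2} = 3 - \left(-7\right)^{2} = 3 - 49 = -46$)
$\sqrt{j + 6} \left(-1199 - Z{\left(44,-52 \right)}\right) = \sqrt{-46 + 6} \left(-1199 - \left(44 - 52\right)\right) = \sqrt{-40} \left(-1199 - -8\right) = 2 i \sqrt{10} \left(-1199 + 8\right) = 2 i \sqrt{10} \left(-1191\right) = - 2382 i \sqrt{10}$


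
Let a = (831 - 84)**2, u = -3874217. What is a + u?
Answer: -3316208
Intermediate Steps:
a = 558009 (a = 747**2 = 558009)
a + u = 558009 - 3874217 = -3316208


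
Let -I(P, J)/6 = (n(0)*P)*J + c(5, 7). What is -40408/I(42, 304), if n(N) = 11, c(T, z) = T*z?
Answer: 20204/421449 ≈ 0.047939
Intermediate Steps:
I(P, J) = -210 - 66*J*P (I(P, J) = -6*((11*P)*J + 5*7) = -6*(11*J*P + 35) = -6*(35 + 11*J*P) = -210 - 66*J*P)
-40408/I(42, 304) = -40408/(-210 - 66*304*42) = -40408/(-210 - 842688) = -40408/(-842898) = -40408*(-1/842898) = 20204/421449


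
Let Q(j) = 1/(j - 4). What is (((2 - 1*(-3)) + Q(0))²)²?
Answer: 130321/256 ≈ 509.07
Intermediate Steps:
Q(j) = 1/(-4 + j)
(((2 - 1*(-3)) + Q(0))²)² = (((2 - 1*(-3)) + 1/(-4 + 0))²)² = (((2 + 3) + 1/(-4))²)² = ((5 - ¼)²)² = ((19/4)²)² = (361/16)² = 130321/256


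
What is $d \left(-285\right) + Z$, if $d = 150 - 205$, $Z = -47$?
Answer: $15628$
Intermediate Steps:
$d = -55$
$d \left(-285\right) + Z = \left(-55\right) \left(-285\right) - 47 = 15675 - 47 = 15628$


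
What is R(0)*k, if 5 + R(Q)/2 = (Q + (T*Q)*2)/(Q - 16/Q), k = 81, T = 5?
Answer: -810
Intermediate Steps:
R(Q) = -10 + 22*Q/(Q - 16/Q) (R(Q) = -10 + 2*((Q + (5*Q)*2)/(Q - 16/Q)) = -10 + 2*((Q + 10*Q)/(Q - 16/Q)) = -10 + 2*((11*Q)/(Q - 16/Q)) = -10 + 2*(11*Q/(Q - 16/Q)) = -10 + 22*Q/(Q - 16/Q))
R(0)*k = (4*(40 + 3*0²)/(-16 + 0²))*81 = (4*(40 + 3*0)/(-16 + 0))*81 = (4*(40 + 0)/(-16))*81 = (4*(-1/16)*40)*81 = -10*81 = -810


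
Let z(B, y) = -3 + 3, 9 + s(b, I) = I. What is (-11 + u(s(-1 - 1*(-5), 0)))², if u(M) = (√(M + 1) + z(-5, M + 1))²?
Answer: 361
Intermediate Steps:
s(b, I) = -9 + I
z(B, y) = 0
u(M) = 1 + M (u(M) = (√(M + 1) + 0)² = (√(1 + M) + 0)² = (√(1 + M))² = 1 + M)
(-11 + u(s(-1 - 1*(-5), 0)))² = (-11 + (1 + (-9 + 0)))² = (-11 + (1 - 9))² = (-11 - 8)² = (-19)² = 361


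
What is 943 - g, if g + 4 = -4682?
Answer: 5629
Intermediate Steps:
g = -4686 (g = -4 - 4682 = -4686)
943 - g = 943 - 1*(-4686) = 943 + 4686 = 5629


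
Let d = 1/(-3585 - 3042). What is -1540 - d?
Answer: -10205579/6627 ≈ -1540.0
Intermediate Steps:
d = -1/6627 (d = 1/(-6627) = -1/6627 ≈ -0.00015090)
-1540 - d = -1540 - 1*(-1/6627) = -1540 + 1/6627 = -10205579/6627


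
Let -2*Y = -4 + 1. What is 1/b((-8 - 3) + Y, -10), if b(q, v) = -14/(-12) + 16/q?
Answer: -114/59 ≈ -1.9322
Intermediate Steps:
Y = 3/2 (Y = -(-4 + 1)/2 = -½*(-3) = 3/2 ≈ 1.5000)
b(q, v) = 7/6 + 16/q (b(q, v) = -14*(-1/12) + 16/q = 7/6 + 16/q)
1/b((-8 - 3) + Y, -10) = 1/(7/6 + 16/((-8 - 3) + 3/2)) = 1/(7/6 + 16/(-11 + 3/2)) = 1/(7/6 + 16/(-19/2)) = 1/(7/6 + 16*(-2/19)) = 1/(7/6 - 32/19) = 1/(-59/114) = -114/59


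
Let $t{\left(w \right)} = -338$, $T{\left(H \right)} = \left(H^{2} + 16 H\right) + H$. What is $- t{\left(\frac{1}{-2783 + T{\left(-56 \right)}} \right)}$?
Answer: $338$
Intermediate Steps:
$T{\left(H \right)} = H^{2} + 17 H$
$- t{\left(\frac{1}{-2783 + T{\left(-56 \right)}} \right)} = \left(-1\right) \left(-338\right) = 338$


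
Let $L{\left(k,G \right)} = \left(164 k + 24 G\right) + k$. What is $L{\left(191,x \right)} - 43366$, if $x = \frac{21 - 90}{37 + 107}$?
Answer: $- \frac{23725}{2} \approx -11863.0$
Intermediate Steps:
$x = - \frac{23}{48}$ ($x = - \frac{69}{144} = \left(-69\right) \frac{1}{144} = - \frac{23}{48} \approx -0.47917$)
$L{\left(k,G \right)} = 24 G + 165 k$ ($L{\left(k,G \right)} = \left(24 G + 164 k\right) + k = 24 G + 165 k$)
$L{\left(191,x \right)} - 43366 = \left(24 \left(- \frac{23}{48}\right) + 165 \cdot 191\right) - 43366 = \left(- \frac{23}{2} + 31515\right) - 43366 = \frac{63007}{2} - 43366 = - \frac{23725}{2}$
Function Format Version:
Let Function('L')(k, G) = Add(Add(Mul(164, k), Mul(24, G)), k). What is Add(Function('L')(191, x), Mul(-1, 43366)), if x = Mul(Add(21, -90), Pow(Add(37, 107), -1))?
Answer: Rational(-23725, 2) ≈ -11863.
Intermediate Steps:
x = Rational(-23, 48) (x = Mul(-69, Pow(144, -1)) = Mul(-69, Rational(1, 144)) = Rational(-23, 48) ≈ -0.47917)
Function('L')(k, G) = Add(Mul(24, G), Mul(165, k)) (Function('L')(k, G) = Add(Add(Mul(24, G), Mul(164, k)), k) = Add(Mul(24, G), Mul(165, k)))
Add(Function('L')(191, x), Mul(-1, 43366)) = Add(Add(Mul(24, Rational(-23, 48)), Mul(165, 191)), Mul(-1, 43366)) = Add(Add(Rational(-23, 2), 31515), -43366) = Add(Rational(63007, 2), -43366) = Rational(-23725, 2)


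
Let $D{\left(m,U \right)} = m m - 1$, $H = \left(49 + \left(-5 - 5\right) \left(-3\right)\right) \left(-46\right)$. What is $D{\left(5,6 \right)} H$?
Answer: $-87216$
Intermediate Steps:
$H = -3634$ ($H = \left(49 - -30\right) \left(-46\right) = \left(49 + 30\right) \left(-46\right) = 79 \left(-46\right) = -3634$)
$D{\left(m,U \right)} = -1 + m^{2}$ ($D{\left(m,U \right)} = m^{2} - 1 = -1 + m^{2}$)
$D{\left(5,6 \right)} H = \left(-1 + 5^{2}\right) \left(-3634\right) = \left(-1 + 25\right) \left(-3634\right) = 24 \left(-3634\right) = -87216$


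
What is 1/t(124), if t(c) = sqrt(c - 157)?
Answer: -I*sqrt(33)/33 ≈ -0.17408*I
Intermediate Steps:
t(c) = sqrt(-157 + c)
1/t(124) = 1/(sqrt(-157 + 124)) = 1/(sqrt(-33)) = 1/(I*sqrt(33)) = -I*sqrt(33)/33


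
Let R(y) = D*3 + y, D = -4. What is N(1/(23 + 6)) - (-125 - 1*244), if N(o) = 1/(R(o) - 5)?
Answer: 181519/492 ≈ 368.94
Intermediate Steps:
R(y) = -12 + y (R(y) = -4*3 + y = -12 + y)
N(o) = 1/(-17 + o) (N(o) = 1/((-12 + o) - 5) = 1/(-17 + o))
N(1/(23 + 6)) - (-125 - 1*244) = 1/(-17 + 1/(23 + 6)) - (-125 - 1*244) = 1/(-17 + 1/29) - (-125 - 244) = 1/(-17 + 1/29) - 1*(-369) = 1/(-492/29) + 369 = -29/492 + 369 = 181519/492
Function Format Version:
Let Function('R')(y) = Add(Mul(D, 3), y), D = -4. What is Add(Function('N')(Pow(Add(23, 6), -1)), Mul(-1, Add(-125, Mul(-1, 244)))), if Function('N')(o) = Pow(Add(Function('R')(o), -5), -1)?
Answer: Rational(181519, 492) ≈ 368.94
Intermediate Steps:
Function('R')(y) = Add(-12, y) (Function('R')(y) = Add(Mul(-4, 3), y) = Add(-12, y))
Function('N')(o) = Pow(Add(-17, o), -1) (Function('N')(o) = Pow(Add(Add(-12, o), -5), -1) = Pow(Add(-17, o), -1))
Add(Function('N')(Pow(Add(23, 6), -1)), Mul(-1, Add(-125, Mul(-1, 244)))) = Add(Pow(Add(-17, Pow(Add(23, 6), -1)), -1), Mul(-1, Add(-125, Mul(-1, 244)))) = Add(Pow(Add(-17, Pow(29, -1)), -1), Mul(-1, Add(-125, -244))) = Add(Pow(Add(-17, Rational(1, 29)), -1), Mul(-1, -369)) = Add(Pow(Rational(-492, 29), -1), 369) = Add(Rational(-29, 492), 369) = Rational(181519, 492)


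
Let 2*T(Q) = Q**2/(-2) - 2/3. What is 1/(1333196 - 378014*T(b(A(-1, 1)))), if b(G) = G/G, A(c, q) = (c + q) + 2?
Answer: 6/9322225 ≈ 6.4362e-7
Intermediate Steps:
A(c, q) = 2 + c + q
b(G) = 1
T(Q) = -1/3 - Q**2/4 (T(Q) = (Q**2/(-2) - 2/3)/2 = (Q**2*(-1/2) - 2*1/3)/2 = (-Q**2/2 - 2/3)/2 = (-2/3 - Q**2/2)/2 = -1/3 - Q**2/4)
1/(1333196 - 378014*T(b(A(-1, 1)))) = 1/(1333196 - 378014*(-1/3 - 1/4*1**2)) = 1/(1333196 - 378014*(-1/3 - 1/4*1)) = 1/(1333196 - 378014*(-1/3 - 1/4)) = 1/(1333196 - 378014*(-7/12)) = 1/(1333196 + 1323049/6) = 1/(9322225/6) = 6/9322225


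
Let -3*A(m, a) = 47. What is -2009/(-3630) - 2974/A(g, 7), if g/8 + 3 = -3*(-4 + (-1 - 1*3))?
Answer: 32481283/170610 ≈ 190.38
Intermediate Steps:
g = 168 (g = -24 + 8*(-3*(-4 + (-1 - 1*3))) = -24 + 8*(-3*(-4 + (-1 - 3))) = -24 + 8*(-3*(-4 - 4)) = -24 + 8*(-3*(-8)) = -24 + 8*24 = -24 + 192 = 168)
A(m, a) = -47/3 (A(m, a) = -⅓*47 = -47/3)
-2009/(-3630) - 2974/A(g, 7) = -2009/(-3630) - 2974/(-47/3) = -2009*(-1/3630) - 2974*(-3/47) = 2009/3630 + 8922/47 = 32481283/170610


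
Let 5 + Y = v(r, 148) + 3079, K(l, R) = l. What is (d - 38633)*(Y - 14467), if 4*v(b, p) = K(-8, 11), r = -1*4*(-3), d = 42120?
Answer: -39734365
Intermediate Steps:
r = 12 (r = -4*(-3) = 12)
v(b, p) = -2 (v(b, p) = (¼)*(-8) = -2)
Y = 3072 (Y = -5 + (-2 + 3079) = -5 + 3077 = 3072)
(d - 38633)*(Y - 14467) = (42120 - 38633)*(3072 - 14467) = 3487*(-11395) = -39734365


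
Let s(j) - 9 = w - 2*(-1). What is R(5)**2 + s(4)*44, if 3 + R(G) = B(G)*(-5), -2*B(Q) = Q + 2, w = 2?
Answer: 3129/4 ≈ 782.25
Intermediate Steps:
B(Q) = -1 - Q/2 (B(Q) = -(Q + 2)/2 = -(2 + Q)/2 = -1 - Q/2)
R(G) = 2 + 5*G/2 (R(G) = -3 + (-1 - G/2)*(-5) = -3 + (5 + 5*G/2) = 2 + 5*G/2)
s(j) = 13 (s(j) = 9 + (2 - 2*(-1)) = 9 + (2 + 2) = 9 + 4 = 13)
R(5)**2 + s(4)*44 = (2 + (5/2)*5)**2 + 13*44 = (2 + 25/2)**2 + 572 = (29/2)**2 + 572 = 841/4 + 572 = 3129/4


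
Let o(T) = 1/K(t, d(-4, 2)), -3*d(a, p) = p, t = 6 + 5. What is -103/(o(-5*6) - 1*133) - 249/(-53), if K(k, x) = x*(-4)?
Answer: 307861/56233 ≈ 5.4747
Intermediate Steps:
t = 11
d(a, p) = -p/3
K(k, x) = -4*x
o(T) = 3/8 (o(T) = 1/(-(-4)*2/3) = 1/(-4*(-2/3)) = 1/(8/3) = 3/8)
-103/(o(-5*6) - 1*133) - 249/(-53) = -103/(3/8 - 1*133) - 249/(-53) = -103/(3/8 - 133) - 249*(-1/53) = -103/(-1061/8) + 249/53 = -103*(-8/1061) + 249/53 = 824/1061 + 249/53 = 307861/56233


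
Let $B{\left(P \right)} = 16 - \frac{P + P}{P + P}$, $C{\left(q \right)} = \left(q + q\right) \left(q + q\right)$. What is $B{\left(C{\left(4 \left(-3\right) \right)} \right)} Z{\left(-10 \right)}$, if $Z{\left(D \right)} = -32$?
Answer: $-480$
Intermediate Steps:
$C{\left(q \right)} = 4 q^{2}$ ($C{\left(q \right)} = 2 q 2 q = 4 q^{2}$)
$B{\left(P \right)} = 15$ ($B{\left(P \right)} = 16 - \frac{2 P}{2 P} = 16 - 2 P \frac{1}{2 P} = 16 - 1 = 15$)
$B{\left(C{\left(4 \left(-3\right) \right)} \right)} Z{\left(-10 \right)} = 15 \left(-32\right) = -480$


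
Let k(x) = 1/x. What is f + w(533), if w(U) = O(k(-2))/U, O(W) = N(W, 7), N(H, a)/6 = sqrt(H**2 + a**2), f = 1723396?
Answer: 1723396 + 3*sqrt(197)/533 ≈ 1.7234e+6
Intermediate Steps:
N(H, a) = 6*sqrt(H**2 + a**2)
O(W) = 6*sqrt(49 + W**2) (O(W) = 6*sqrt(W**2 + 7**2) = 6*sqrt(W**2 + 49) = 6*sqrt(49 + W**2))
w(U) = 3*sqrt(197)/U (w(U) = (6*sqrt(49 + (1/(-2))**2))/U = (6*sqrt(49 + (-1/2)**2))/U = (6*sqrt(49 + 1/4))/U = (6*sqrt(197/4))/U = (6*(sqrt(197)/2))/U = (3*sqrt(197))/U = 3*sqrt(197)/U)
f + w(533) = 1723396 + 3*sqrt(197)/533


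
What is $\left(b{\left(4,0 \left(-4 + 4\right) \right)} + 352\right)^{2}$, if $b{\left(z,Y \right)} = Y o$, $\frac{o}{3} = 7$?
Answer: $123904$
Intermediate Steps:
$o = 21$ ($o = 3 \cdot 7 = 21$)
$b{\left(z,Y \right)} = 21 Y$ ($b{\left(z,Y \right)} = Y 21 = 21 Y$)
$\left(b{\left(4,0 \left(-4 + 4\right) \right)} + 352\right)^{2} = \left(21 \cdot 0 \left(-4 + 4\right) + 352\right)^{2} = \left(21 \cdot 0 \cdot 0 + 352\right)^{2} = \left(21 \cdot 0 + 352\right)^{2} = \left(0 + 352\right)^{2} = 352^{2} = 123904$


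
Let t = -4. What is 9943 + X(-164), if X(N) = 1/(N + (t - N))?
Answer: 39771/4 ≈ 9942.8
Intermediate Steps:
X(N) = -¼ (X(N) = 1/(N + (-4 - N)) = 1/(-4) = -¼)
9943 + X(-164) = 9943 - ¼ = 39771/4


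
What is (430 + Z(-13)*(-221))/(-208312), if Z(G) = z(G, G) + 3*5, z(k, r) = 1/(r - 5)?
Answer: 51709/3749616 ≈ 0.013790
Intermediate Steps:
z(k, r) = 1/(-5 + r)
Z(G) = 15 + 1/(-5 + G) (Z(G) = 1/(-5 + G) + 3*5 = 1/(-5 + G) + 15 = 15 + 1/(-5 + G))
(430 + Z(-13)*(-221))/(-208312) = (430 + ((-74 + 15*(-13))/(-5 - 13))*(-221))/(-208312) = (430 + ((-74 - 195)/(-18))*(-221))*(-1/208312) = (430 - 1/18*(-269)*(-221))*(-1/208312) = (430 + (269/18)*(-221))*(-1/208312) = (430 - 59449/18)*(-1/208312) = -51709/18*(-1/208312) = 51709/3749616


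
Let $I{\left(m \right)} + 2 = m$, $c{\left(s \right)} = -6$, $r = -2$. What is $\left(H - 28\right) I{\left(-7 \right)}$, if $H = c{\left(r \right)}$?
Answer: $306$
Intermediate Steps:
$I{\left(m \right)} = -2 + m$
$H = -6$
$\left(H - 28\right) I{\left(-7 \right)} = \left(-6 - 28\right) \left(-2 - 7\right) = \left(-34\right) \left(-9\right) = 306$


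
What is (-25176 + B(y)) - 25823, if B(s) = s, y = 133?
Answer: -50866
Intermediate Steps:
(-25176 + B(y)) - 25823 = (-25176 + 133) - 25823 = -25043 - 25823 = -50866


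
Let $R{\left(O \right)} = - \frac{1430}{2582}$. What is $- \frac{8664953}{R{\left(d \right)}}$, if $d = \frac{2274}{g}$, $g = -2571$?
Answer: $\frac{1016950393}{65} \approx 1.5645 \cdot 10^{7}$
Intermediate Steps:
$d = - \frac{758}{857}$ ($d = \frac{2274}{-2571} = 2274 \left(- \frac{1}{2571}\right) = - \frac{758}{857} \approx -0.88448$)
$R{\left(O \right)} = - \frac{715}{1291}$ ($R{\left(O \right)} = \left(-1430\right) \frac{1}{2582} = - \frac{715}{1291}$)
$- \frac{8664953}{R{\left(d \right)}} = - \frac{8664953}{- \frac{715}{1291}} = \left(-8664953\right) \left(- \frac{1291}{715}\right) = \frac{1016950393}{65}$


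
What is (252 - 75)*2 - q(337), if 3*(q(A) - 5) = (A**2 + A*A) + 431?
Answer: -226522/3 ≈ -75507.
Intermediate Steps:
q(A) = 446/3 + 2*A**2/3 (q(A) = 5 + ((A**2 + A*A) + 431)/3 = 5 + ((A**2 + A**2) + 431)/3 = 5 + (2*A**2 + 431)/3 = 5 + (431 + 2*A**2)/3 = 5 + (431/3 + 2*A**2/3) = 446/3 + 2*A**2/3)
(252 - 75)*2 - q(337) = (252 - 75)*2 - (446/3 + (2/3)*337**2) = 177*2 - (446/3 + (2/3)*113569) = 354 - (446/3 + 227138/3) = 354 - 1*227584/3 = 354 - 227584/3 = -226522/3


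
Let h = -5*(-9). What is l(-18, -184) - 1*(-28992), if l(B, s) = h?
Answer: 29037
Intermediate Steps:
h = 45
l(B, s) = 45
l(-18, -184) - 1*(-28992) = 45 - 1*(-28992) = 45 + 28992 = 29037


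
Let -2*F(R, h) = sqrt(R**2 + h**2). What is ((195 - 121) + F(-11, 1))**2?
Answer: (148 - sqrt(122))**2/4 ≈ 4689.1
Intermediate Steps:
F(R, h) = -sqrt(R**2 + h**2)/2
((195 - 121) + F(-11, 1))**2 = ((195 - 121) - sqrt((-11)**2 + 1**2)/2)**2 = (74 - sqrt(121 + 1)/2)**2 = (74 - sqrt(122)/2)**2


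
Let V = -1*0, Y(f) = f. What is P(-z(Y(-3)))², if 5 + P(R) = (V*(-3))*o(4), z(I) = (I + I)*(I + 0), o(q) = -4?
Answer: 25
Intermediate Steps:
z(I) = 2*I² (z(I) = (2*I)*I = 2*I²)
V = 0
P(R) = -5 (P(R) = -5 + (0*(-3))*(-4) = -5 + 0*(-4) = -5 + 0 = -5)
P(-z(Y(-3)))² = (-5)² = 25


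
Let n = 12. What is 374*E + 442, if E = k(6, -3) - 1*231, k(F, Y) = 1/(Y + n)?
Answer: -773194/9 ≈ -85911.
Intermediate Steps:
k(F, Y) = 1/(12 + Y) (k(F, Y) = 1/(Y + 12) = 1/(12 + Y))
E = -2078/9 (E = 1/(12 - 3) - 1*231 = 1/9 - 231 = -2078/9 ≈ -230.89)
374*E + 442 = 374*(-2078/9) + 442 = -777172/9 + 442 = -773194/9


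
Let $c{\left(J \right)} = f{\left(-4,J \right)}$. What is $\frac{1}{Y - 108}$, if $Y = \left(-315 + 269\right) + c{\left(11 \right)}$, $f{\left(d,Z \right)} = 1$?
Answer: $- \frac{1}{153} \approx -0.0065359$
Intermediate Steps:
$c{\left(J \right)} = 1$
$Y = -45$ ($Y = \left(-315 + 269\right) + 1 = -46 + 1 = -45$)
$\frac{1}{Y - 108} = \frac{1}{-45 - 108} = \frac{1}{-153} = - \frac{1}{153}$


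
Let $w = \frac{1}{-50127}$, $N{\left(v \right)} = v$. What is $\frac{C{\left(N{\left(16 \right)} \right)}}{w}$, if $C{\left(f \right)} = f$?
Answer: $-802032$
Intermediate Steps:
$w = - \frac{1}{50127} \approx -1.9949 \cdot 10^{-5}$
$\frac{C{\left(N{\left(16 \right)} \right)}}{w} = \frac{16}{- \frac{1}{50127}} = 16 \left(-50127\right) = -802032$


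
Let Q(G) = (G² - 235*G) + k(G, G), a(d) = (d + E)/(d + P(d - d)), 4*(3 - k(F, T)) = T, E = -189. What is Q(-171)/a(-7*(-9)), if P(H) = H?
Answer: -277887/8 ≈ -34736.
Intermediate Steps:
k(F, T) = 3 - T/4
a(d) = (-189 + d)/d (a(d) = (d - 189)/(d + (d - d)) = (-189 + d)/(d + 0) = (-189 + d)/d)
Q(G) = 3 + G² - 941*G/4 (Q(G) = (G² - 235*G) + (3 - G/4) = 3 + G² - 941*G/4)
Q(-171)/a(-7*(-9)) = (3 + (-171)² - 941/4*(-171))/(((-189 - 7*(-9))/((-7*(-9))))) = (3 + 29241 + 160911/4)/(((-189 + 63)/63)) = 277887/(4*(((1/63)*(-126)))) = (277887/4)/(-2) = (277887/4)*(-½) = -277887/8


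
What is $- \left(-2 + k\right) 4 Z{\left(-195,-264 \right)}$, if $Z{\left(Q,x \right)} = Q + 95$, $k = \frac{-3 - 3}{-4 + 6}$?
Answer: $-2000$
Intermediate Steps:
$k = -3$ ($k = - \frac{6}{2} = \left(-6\right) \frac{1}{2} = -3$)
$Z{\left(Q,x \right)} = 95 + Q$
$- \left(-2 + k\right) 4 Z{\left(-195,-264 \right)} = - \left(-2 - 3\right) 4 \left(95 - 195\right) = - \left(-5\right) 4 \left(-100\right) = \left(-1\right) \left(-20\right) \left(-100\right) = 20 \left(-100\right) = -2000$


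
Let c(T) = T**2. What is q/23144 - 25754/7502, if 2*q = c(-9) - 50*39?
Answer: -54823745/15784208 ≈ -3.4733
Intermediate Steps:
q = -1869/2 (q = ((-9)**2 - 50*39)/2 = (81 - 1950)/2 = (1/2)*(-1869) = -1869/2 ≈ -934.50)
q/23144 - 25754/7502 = -1869/2/23144 - 25754/7502 = -1869/2*1/23144 - 25754*1/7502 = -1869/46288 - 12877/3751 = -54823745/15784208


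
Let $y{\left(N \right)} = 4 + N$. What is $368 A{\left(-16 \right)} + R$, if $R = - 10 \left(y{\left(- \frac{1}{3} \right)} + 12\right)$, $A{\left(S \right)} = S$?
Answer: $- \frac{18134}{3} \approx -6044.7$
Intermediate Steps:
$R = - \frac{470}{3}$ ($R = - 10 \left(\left(4 - \frac{1}{3}\right) + 12\right) = - 10 \left(\frac{11}{3} + 12\right) = \left(-10\right) \frac{47}{3} = - \frac{470}{3} \approx -156.67$)
$368 A{\left(-16 \right)} + R = 368 \left(-16\right) - \frac{470}{3} = -5888 - \frac{470}{3} = - \frac{18134}{3}$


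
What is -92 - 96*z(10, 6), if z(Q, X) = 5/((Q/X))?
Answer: -380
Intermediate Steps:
z(Q, X) = 5*X/Q (z(Q, X) = 5*(X/Q) = 5*X/Q)
-92 - 96*z(10, 6) = -92 - 480*6/10 = -92 - 96*3 = -92 - 288 = -380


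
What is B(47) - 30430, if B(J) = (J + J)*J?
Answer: -26012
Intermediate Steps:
B(J) = 2*J² (B(J) = (2*J)*J = 2*J²)
B(47) - 30430 = 2*47² - 30430 = 2*2209 - 30430 = 4418 - 30430 = -26012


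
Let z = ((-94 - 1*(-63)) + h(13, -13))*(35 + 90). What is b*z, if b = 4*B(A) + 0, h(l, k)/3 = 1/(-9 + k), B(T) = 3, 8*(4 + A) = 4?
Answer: -513750/11 ≈ -46705.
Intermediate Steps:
A = -7/2 (A = -4 + (⅛)*4 = -4 + ½ = -7/2 ≈ -3.5000)
h(l, k) = 3/(-9 + k)
b = 12 (b = 4*3 + 0 = 12 + 0 = 12)
z = -85625/22 (z = ((-94 - 1*(-63)) + 3/(-9 - 13))*(35 + 90) = ((-94 + 63) + 3/(-22))*125 = (-31 + 3*(-1/22))*125 = (-31 - 3/22)*125 = -685/22*125 = -85625/22 ≈ -3892.0)
b*z = 12*(-85625/22) = -513750/11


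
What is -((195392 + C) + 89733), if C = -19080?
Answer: -266045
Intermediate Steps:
-((195392 + C) + 89733) = -((195392 - 19080) + 89733) = -(176312 + 89733) = -1*266045 = -266045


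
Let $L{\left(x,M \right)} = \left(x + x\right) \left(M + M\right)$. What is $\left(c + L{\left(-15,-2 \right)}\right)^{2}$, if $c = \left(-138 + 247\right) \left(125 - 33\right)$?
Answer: $102981904$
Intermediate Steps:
$L{\left(x,M \right)} = 4 M x$ ($L{\left(x,M \right)} = 2 x 2 M = 4 M x$)
$c = 10028$ ($c = 109 \cdot 92 = 10028$)
$\left(c + L{\left(-15,-2 \right)}\right)^{2} = \left(10028 + 4 \left(-2\right) \left(-15\right)\right)^{2} = \left(10028 + 120\right)^{2} = 10148^{2} = 102981904$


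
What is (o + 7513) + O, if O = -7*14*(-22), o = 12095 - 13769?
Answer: 7995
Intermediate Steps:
o = -1674
O = 2156 (O = -98*(-22) = 2156)
(o + 7513) + O = (-1674 + 7513) + 2156 = 5839 + 2156 = 7995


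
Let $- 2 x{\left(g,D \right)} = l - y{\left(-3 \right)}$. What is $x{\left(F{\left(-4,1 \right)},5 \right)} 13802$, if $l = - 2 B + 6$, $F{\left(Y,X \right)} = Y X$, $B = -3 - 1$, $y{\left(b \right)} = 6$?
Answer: $-55208$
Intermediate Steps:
$B = -4$
$F{\left(Y,X \right)} = X Y$
$l = 14$ ($l = \left(-2\right) \left(-4\right) + 6 = 8 + 6 = 14$)
$x{\left(g,D \right)} = -4$ ($x{\left(g,D \right)} = - \frac{14 - 6}{2} = \left(- \frac{1}{2}\right) 8 = -4$)
$x{\left(F{\left(-4,1 \right)},5 \right)} 13802 = \left(-4\right) 13802 = -55208$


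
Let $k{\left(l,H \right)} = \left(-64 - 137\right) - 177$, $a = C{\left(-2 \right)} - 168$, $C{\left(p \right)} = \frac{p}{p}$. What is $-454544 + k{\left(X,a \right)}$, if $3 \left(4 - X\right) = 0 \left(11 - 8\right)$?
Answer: $-454922$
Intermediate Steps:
$C{\left(p \right)} = 1$
$a = -167$ ($a = 1 - 168 = -167$)
$X = 4$ ($X = 4 - \frac{0 \left(11 - 8\right)}{3} = 4 - \frac{0 \cdot 3}{3} = 4 - 0 = 4 + 0 = 4$)
$k{\left(l,H \right)} = -378$ ($k{\left(l,H \right)} = -201 - 177 = -378$)
$-454544 + k{\left(X,a \right)} = -454544 - 378 = -454922$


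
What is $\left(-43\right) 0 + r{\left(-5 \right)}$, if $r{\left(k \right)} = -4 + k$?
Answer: $-9$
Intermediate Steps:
$\left(-43\right) 0 + r{\left(-5 \right)} = \left(-43\right) 0 - 9 = 0 - 9 = -9$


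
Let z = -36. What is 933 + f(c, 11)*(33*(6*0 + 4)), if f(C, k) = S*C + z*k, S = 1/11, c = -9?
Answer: -51447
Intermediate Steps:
S = 1/11 ≈ 0.090909
f(C, k) = -36*k + C/11 (f(C, k) = C/11 - 36*k = -36*k + C/11)
933 + f(c, 11)*(33*(6*0 + 4)) = 933 + (-36*11 + (1/11)*(-9))*(33*(6*0 + 4)) = 933 + (-396 - 9/11)*(33*(0 + 4)) = 933 - 13095*4 = 933 - 4365/11*132 = 933 - 52380 = -51447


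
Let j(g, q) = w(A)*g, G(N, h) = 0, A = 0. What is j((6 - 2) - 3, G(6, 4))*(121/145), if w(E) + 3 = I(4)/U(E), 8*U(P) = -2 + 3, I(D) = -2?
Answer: -2299/145 ≈ -15.855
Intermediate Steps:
U(P) = ⅛ (U(P) = (-2 + 3)/8 = (⅛)*1 = ⅛)
w(E) = -19 (w(E) = -3 - 2/⅛ = -3 - 2*8 = -3 - 16 = -19)
j(g, q) = -19*g
j((6 - 2) - 3, G(6, 4))*(121/145) = (-19*((6 - 2) - 3))*(121/145) = (-19*(4 - 3))*(121*(1/145)) = -19*1*(121/145) = -19*121/145 = -2299/145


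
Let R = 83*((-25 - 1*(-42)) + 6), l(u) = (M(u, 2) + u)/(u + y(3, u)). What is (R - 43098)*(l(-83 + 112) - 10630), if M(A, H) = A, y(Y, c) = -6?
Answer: 10067909648/23 ≈ 4.3774e+8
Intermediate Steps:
l(u) = 2*u/(-6 + u) (l(u) = (u + u)/(u - 6) = (2*u)/(-6 + u) = 2*u/(-6 + u))
R = 1909 (R = 83*((-25 + 42) + 6) = 83*(17 + 6) = 83*23 = 1909)
(R - 43098)*(l(-83 + 112) - 10630) = (1909 - 43098)*(2*(-83 + 112)/(-6 + (-83 + 112)) - 10630) = -41189*(2*29/(-6 + 29) - 10630) = -41189*(2*29/23 - 10630) = -41189*(2*29*(1/23) - 10630) = -41189*(58/23 - 10630) = -41189*(-244432/23) = 10067909648/23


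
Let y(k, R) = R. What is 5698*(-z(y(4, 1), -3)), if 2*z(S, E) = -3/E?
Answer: -2849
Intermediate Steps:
z(S, E) = -3/(2*E) (z(S, E) = (-3/E)/2 = -3/(2*E))
5698*(-z(y(4, 1), -3)) = 5698*(-(-3)/(2*(-3))) = 5698*(-(-3)*(-1)/(2*3)) = 5698*(-1*1/2) = 5698*(-1/2) = -2849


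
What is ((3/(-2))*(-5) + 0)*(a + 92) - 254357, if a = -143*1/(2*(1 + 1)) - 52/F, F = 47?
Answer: -95482727/376 ≈ -2.5394e+5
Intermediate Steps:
a = -6929/188 (a = -143*1/(2*(1 + 1)) - 52/47 = -143/(2*2) - 52*1/47 = -143/4 - 52/47 = -6929/188 ≈ -36.856)
((3/(-2))*(-5) + 0)*(a + 92) - 254357 = ((3/(-2))*(-5) + 0)*(-6929/188 + 92) - 254357 = ((3*(-½))*(-5) + 0)*(10367/188) - 254357 = (-3/2*(-5) + 0)*(10367/188) - 254357 = (15/2 + 0)*(10367/188) - 254357 = (15/2)*(10367/188) - 254357 = 155505/376 - 254357 = -95482727/376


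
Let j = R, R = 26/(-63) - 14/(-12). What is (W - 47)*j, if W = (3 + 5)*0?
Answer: -4465/126 ≈ -35.437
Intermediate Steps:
W = 0 (W = 8*0 = 0)
R = 95/126 (R = 26*(-1/63) - 14*(-1/12) = -26/63 + 7/6 = 95/126 ≈ 0.75397)
j = 95/126 ≈ 0.75397
(W - 47)*j = (0 - 47)*(95/126) = -47*95/126 = -4465/126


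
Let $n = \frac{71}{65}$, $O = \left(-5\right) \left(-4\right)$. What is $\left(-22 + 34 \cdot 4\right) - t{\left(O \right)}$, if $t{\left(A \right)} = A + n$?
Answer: $\frac{6039}{65} \approx 92.908$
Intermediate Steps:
$O = 20$
$n = \frac{71}{65}$ ($n = 71 \cdot \frac{1}{65} = \frac{71}{65} \approx 1.0923$)
$t{\left(A \right)} = \frac{71}{65} + A$ ($t{\left(A \right)} = A + \frac{71}{65} = \frac{71}{65} + A$)
$\left(-22 + 34 \cdot 4\right) - t{\left(O \right)} = \left(-22 + 34 \cdot 4\right) - \left(\frac{71}{65} + 20\right) = \left(-22 + 136\right) - \frac{1371}{65} = 114 - \frac{1371}{65} = \frac{6039}{65}$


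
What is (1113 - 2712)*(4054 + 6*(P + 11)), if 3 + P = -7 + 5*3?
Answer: -6635850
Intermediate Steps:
P = 5 (P = -3 + (-7 + 5*3) = -3 + (-7 + 15) = -3 + 8 = 5)
(1113 - 2712)*(4054 + 6*(P + 11)) = (1113 - 2712)*(4054 + 6*(5 + 11)) = -1599*(4054 + 6*16) = -1599*(4054 + 96) = -1599*4150 = -6635850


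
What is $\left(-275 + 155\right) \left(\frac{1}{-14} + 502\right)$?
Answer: $- \frac{421620}{7} \approx -60231.0$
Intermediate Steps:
$\left(-275 + 155\right) \left(\frac{1}{-14} + 502\right) = - 120 \left(- \frac{1}{14} + 502\right) = \left(-120\right) \frac{7027}{14} = - \frac{421620}{7}$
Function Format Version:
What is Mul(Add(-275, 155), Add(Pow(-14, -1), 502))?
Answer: Rational(-421620, 7) ≈ -60231.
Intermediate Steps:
Mul(Add(-275, 155), Add(Pow(-14, -1), 502)) = Mul(-120, Add(Rational(-1, 14), 502)) = Mul(-120, Rational(7027, 14)) = Rational(-421620, 7)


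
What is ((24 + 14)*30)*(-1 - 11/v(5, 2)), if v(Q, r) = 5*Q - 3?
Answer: -1710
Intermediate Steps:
v(Q, r) = -3 + 5*Q
((24 + 14)*30)*(-1 - 11/v(5, 2)) = ((24 + 14)*30)*(-1 - 11/(-3 + 5*5)) = (38*30)*(-1 - 11/(-3 + 25)) = 1140*(-1 - 11/22) = 1140*(-1 - 11*1/22) = 1140*(-1 - 1/2) = 1140*(-3/2) = -1710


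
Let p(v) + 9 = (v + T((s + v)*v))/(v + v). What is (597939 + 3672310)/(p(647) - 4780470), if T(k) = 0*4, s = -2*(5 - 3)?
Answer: -8540498/9560957 ≈ -0.89327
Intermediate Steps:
s = -4 (s = -2*2 = -4)
T(k) = 0
p(v) = -17/2 (p(v) = -9 + (v + 0)/(v + v) = -9 + v/((2*v)) = -9 + v*(1/(2*v)) = -9 + ½ = -17/2)
(597939 + 3672310)/(p(647) - 4780470) = (597939 + 3672310)/(-17/2 - 4780470) = 4270249/(-9560957/2) = 4270249*(-2/9560957) = -8540498/9560957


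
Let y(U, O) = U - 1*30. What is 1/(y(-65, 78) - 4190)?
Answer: -1/4285 ≈ -0.00023337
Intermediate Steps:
y(U, O) = -30 + U (y(U, O) = U - 30 = -30 + U)
1/(y(-65, 78) - 4190) = 1/((-30 - 65) - 4190) = 1/(-95 - 4190) = 1/(-4285) = -1/4285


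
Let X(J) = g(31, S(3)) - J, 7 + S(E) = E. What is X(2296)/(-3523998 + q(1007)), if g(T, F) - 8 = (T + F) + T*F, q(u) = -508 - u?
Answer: 795/1175171 ≈ 0.00067650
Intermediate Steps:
S(E) = -7 + E
g(T, F) = 8 + F + T + F*T (g(T, F) = 8 + ((T + F) + T*F) = 8 + ((F + T) + F*T) = 8 + (F + T + F*T) = 8 + F + T + F*T)
X(J) = -89 - J (X(J) = (8 + (-7 + 3) + 31 + (-7 + 3)*31) - J = (8 - 4 + 31 - 4*31) - J = (8 - 4 + 31 - 124) - J = -89 - J)
X(2296)/(-3523998 + q(1007)) = (-89 - 1*2296)/(-3523998 + (-508 - 1*1007)) = (-89 - 2296)/(-3523998 + (-508 - 1007)) = -2385/(-3523998 - 1515) = -2385/(-3525513) = -2385*(-1/3525513) = 795/1175171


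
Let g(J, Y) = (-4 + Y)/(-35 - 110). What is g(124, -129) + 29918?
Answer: 4338243/145 ≈ 29919.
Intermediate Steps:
g(J, Y) = 4/145 - Y/145 (g(J, Y) = (-4 + Y)/(-145) = (-4 + Y)*(-1/145) = 4/145 - Y/145)
g(124, -129) + 29918 = (4/145 - 1/145*(-129)) + 29918 = (4/145 + 129/145) + 29918 = 133/145 + 29918 = 4338243/145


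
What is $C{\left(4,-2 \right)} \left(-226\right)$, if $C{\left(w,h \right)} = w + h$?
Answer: $-452$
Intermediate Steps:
$C{\left(w,h \right)} = h + w$
$C{\left(4,-2 \right)} \left(-226\right) = \left(-2 + 4\right) \left(-226\right) = 2 \left(-226\right) = -452$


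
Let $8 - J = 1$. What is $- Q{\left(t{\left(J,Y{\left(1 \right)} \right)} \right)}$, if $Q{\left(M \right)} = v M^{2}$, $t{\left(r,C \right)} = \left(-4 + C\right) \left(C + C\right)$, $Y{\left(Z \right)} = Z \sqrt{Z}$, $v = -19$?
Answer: $684$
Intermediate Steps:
$Y{\left(Z \right)} = Z^{\frac{3}{2}}$
$J = 7$ ($J = 8 - 1 = 7$)
$t{\left(r,C \right)} = 2 C \left(-4 + C\right)$ ($t{\left(r,C \right)} = \left(-4 + C\right) 2 C = 2 C \left(-4 + C\right)$)
$Q{\left(M \right)} = - 19 M^{2}$
$- Q{\left(t{\left(J,Y{\left(1 \right)} \right)} \right)} = - \left(-19\right) \left(2 \cdot 1^{\frac{3}{2}} \left(-4 + 1^{\frac{3}{2}}\right)\right)^{2} = - \left(-19\right) \left(2 \cdot 1 \left(-4 + 1\right)\right)^{2} = - \left(-19\right) \left(2 \cdot 1 \left(-3\right)\right)^{2} = - \left(-19\right) \left(-6\right)^{2} = - \left(-19\right) 36 = \left(-1\right) \left(-684\right) = 684$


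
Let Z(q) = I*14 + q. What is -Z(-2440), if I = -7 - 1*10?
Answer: 2678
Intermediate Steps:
I = -17 (I = -7 - 10 = -17)
Z(q) = -238 + q (Z(q) = -17*14 + q = -238 + q)
-Z(-2440) = -(-238 - 2440) = -1*(-2678) = 2678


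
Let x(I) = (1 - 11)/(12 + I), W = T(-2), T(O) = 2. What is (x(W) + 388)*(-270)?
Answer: -731970/7 ≈ -1.0457e+5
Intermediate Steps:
W = 2
x(I) = -10/(12 + I)
(x(W) + 388)*(-270) = (-10/(12 + 2) + 388)*(-270) = (-10/14 + 388)*(-270) = (-10*1/14 + 388)*(-270) = (-5/7 + 388)*(-270) = (2711/7)*(-270) = -731970/7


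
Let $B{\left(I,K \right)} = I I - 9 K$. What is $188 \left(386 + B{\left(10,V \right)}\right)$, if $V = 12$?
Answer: $71064$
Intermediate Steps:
$B{\left(I,K \right)} = I^{2} - 9 K$
$188 \left(386 + B{\left(10,V \right)}\right) = 188 \left(386 + \left(10^{2} - 108\right)\right) = 188 \left(386 + \left(100 - 108\right)\right) = 188 \left(386 - 8\right) = 188 \cdot 378 = 71064$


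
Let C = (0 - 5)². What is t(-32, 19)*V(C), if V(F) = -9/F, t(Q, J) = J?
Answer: -171/25 ≈ -6.8400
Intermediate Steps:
C = 25 (C = (-5)² = 25)
t(-32, 19)*V(C) = 19*(-9/25) = -171/25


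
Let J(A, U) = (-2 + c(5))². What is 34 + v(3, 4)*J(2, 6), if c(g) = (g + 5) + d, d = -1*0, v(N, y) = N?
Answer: 226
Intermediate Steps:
d = 0
c(g) = 5 + g (c(g) = (g + 5) + 0 = (5 + g) + 0 = 5 + g)
J(A, U) = 64 (J(A, U) = (-2 + (5 + 5))² = (-2 + 10)² = 8² = 64)
34 + v(3, 4)*J(2, 6) = 34 + 3*64 = 34 + 192 = 226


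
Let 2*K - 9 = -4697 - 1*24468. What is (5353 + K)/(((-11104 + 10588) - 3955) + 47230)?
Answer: -1025/4751 ≈ -0.21574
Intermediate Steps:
K = -14578 (K = 9/2 + (-4697 - 1*24468)/2 = 9/2 + (-4697 - 24468)/2 = 9/2 + (½)*(-29165) = 9/2 - 29165/2 = -14578)
(5353 + K)/(((-11104 + 10588) - 3955) + 47230) = (5353 - 14578)/(((-11104 + 10588) - 3955) + 47230) = -9225/((-516 - 3955) + 47230) = -9225/(-4471 + 47230) = -9225/42759 = -9225*1/42759 = -1025/4751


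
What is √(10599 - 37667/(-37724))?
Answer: √3771214928833/18862 ≈ 102.96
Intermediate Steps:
√(10599 - 37667/(-37724)) = √(10599 - 37667*(-1/37724)) = √(10599 + 37667/37724) = √(399874343/37724) = √3771214928833/18862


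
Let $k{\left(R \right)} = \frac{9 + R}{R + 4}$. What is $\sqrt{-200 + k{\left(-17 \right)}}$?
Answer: $\frac{36 i \sqrt{26}}{13} \approx 14.12 i$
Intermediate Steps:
$k{\left(R \right)} = \frac{9 + R}{4 + R}$
$\sqrt{-200 + k{\left(-17 \right)}} = \sqrt{-200 + \frac{9 - 17}{4 - 17}} = \sqrt{-200 + \frac{1}{-13} \left(-8\right)} = \sqrt{-200 - - \frac{8}{13}} = \sqrt{-200 + \frac{8}{13}} = \sqrt{- \frac{2592}{13}} = \frac{36 i \sqrt{26}}{13}$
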